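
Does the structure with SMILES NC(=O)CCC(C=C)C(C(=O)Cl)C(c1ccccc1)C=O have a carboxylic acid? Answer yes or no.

no

Reading the structure from left to right:
  H2NCO: –C(=O)NH2: carbonyl C bonded to C and to N → amide (the N is not a separate amine).
  CH(CH=CH2): pendant –CH=CH2: C=C double bond → alkene.
  CH(COCl): pendant –C(=O)X: carbonyl C bonded to C and halogen → acyl halide.
  CH(C6H5): pendant –C6H5: benzene ring → arene.
  CHO: terminal –CHO: carbonyl C bonded to H and C → aldehyde.
In H2NCO, the carbonyl is bonded to nitrogen, not to –OH; that is an amide.
The groups actually present are: acyl halide, aldehyde, alkene, amide, arene.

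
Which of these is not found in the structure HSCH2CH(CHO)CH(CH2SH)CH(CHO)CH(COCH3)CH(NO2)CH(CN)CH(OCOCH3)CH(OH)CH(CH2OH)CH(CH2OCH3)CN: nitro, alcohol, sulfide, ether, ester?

sulfide

alcohol: present (CH(OH) — –OH on an sp³ carbon → alcohol (secondary)).
ether: present (CH(CH2OCH3) — pendant –CH2OCH3: C–O–C linkage → ether).
nitro: present (CH(NO2) — –NO2 on an sp³ carbon → nitro (the N=O is not a carbonyl)).
ester: present (CH(OCOCH3) — pendant –OC(=O)CH3: an acyloxy group → ester).
sulfide: no segment matches this pattern.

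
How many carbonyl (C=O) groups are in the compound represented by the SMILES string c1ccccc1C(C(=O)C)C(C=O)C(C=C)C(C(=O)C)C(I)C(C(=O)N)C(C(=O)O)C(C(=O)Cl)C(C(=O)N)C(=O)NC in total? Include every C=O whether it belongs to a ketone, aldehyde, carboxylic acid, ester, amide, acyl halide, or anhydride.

CH(COCH3): ketone, 1 C=O (running total 1).
CH(CHO): aldehyde, 1 C=O (running total 2).
CH(COCH3): ketone, 1 C=O (running total 3).
CH(CONH2): amide, 1 C=O (running total 4).
CH(COOH): carboxylic acid, 1 C=O (running total 5).
CH(COCl): acyl halide, 1 C=O (running total 6).
CH(CONH2): amide, 1 C=O (running total 7).
CONHCH3: amide, 1 C=O (running total 8).

8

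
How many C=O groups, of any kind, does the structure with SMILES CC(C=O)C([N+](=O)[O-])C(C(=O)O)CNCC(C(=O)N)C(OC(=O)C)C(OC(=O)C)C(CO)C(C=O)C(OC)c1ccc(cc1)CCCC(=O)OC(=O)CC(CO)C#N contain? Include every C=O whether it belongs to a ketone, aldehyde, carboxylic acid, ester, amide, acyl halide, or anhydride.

CH(CHO): aldehyde, 1 C=O (running total 1).
CH(COOH): carboxylic acid, 1 C=O (running total 2).
CH(CONH2): amide, 1 C=O (running total 3).
CH(OCOCH3): ester, 1 C=O (running total 4).
CH(OCOCH3): ester, 1 C=O (running total 5).
CH(CHO): aldehyde, 1 C=O (running total 6).
CH2CO-O-COCH2: anhydride, 2 C=O (running total 8).

8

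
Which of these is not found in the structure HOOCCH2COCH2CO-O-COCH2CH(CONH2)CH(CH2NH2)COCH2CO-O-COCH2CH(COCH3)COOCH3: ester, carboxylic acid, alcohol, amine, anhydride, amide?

ester: present (COOCH3 — –C(=O)OCH3: carbonyl C bonded to C and to –OCH3 → ester (not ketone + ether)).
amine: present (CH(CH2NH2) — pendant –CH2NH2: N on sp³ C, no adjacent C=O → amine).
amide: present (CH(CONH2) — pendant –CONH2: carbonyl C bonded to C and N → amide).
anhydride: present (CH2CO-O-COCH2 — two acyl groups sharing one oxygen, –C(=O)–O–C(=O)– → anhydride).
carboxylic acid: present (HOOC — –COOH: carbonyl C bonded to –OH and C → carboxylic acid (the –OH is not a separate alcohol)).
alcohol: absent. In HOOC, the –OH sits on a carbonyl carbon, making it part of a carboxylic acid, not an alcohol.

alcohol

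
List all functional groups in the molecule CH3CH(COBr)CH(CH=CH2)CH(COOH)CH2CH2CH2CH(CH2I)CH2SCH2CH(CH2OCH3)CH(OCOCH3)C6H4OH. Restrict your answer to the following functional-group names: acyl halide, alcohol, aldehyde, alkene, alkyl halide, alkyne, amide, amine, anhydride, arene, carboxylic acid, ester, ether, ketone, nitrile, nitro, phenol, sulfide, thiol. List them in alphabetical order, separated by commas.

pendant –C(=O)X: carbonyl C bonded to C and halogen → acyl halide.
pendant –CH=CH2: C=C double bond → alkene.
pendant –COOH: carbonyl C bonded to C and –OH → carboxylic acid.
pendant –CH2X: halogen on sp³ carbon → alkyl halide.
C–S–C linkage → sulfide (thioether).
pendant –CH2OCH3: C–O–C linkage → ether.
pendant –OC(=O)CH3: an acyloxy group → ester.
–OH attached directly to an aromatic ring → phenol (not alcohol); the ring itself is an arene.

acyl halide, alkene, alkyl halide, arene, carboxylic acid, ester, ether, phenol, sulfide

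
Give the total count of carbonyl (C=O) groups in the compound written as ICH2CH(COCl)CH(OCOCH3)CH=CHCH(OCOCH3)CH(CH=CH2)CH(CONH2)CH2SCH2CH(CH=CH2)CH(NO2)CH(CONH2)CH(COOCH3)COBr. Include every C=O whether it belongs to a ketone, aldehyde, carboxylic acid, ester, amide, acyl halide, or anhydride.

CH(COCl): acyl halide, 1 C=O (running total 1).
CH(OCOCH3): ester, 1 C=O (running total 2).
CH(OCOCH3): ester, 1 C=O (running total 3).
CH(CONH2): amide, 1 C=O (running total 4).
CH(CONH2): amide, 1 C=O (running total 5).
CH(COOCH3): ester, 1 C=O (running total 6).
COBr: acyl halide, 1 C=O (running total 7).

7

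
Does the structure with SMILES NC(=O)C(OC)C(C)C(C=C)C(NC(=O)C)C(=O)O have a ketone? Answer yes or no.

–C(=O)NH2: carbonyl C bonded to C and to N → amide (the N is not a separate amine).
pendant –OCH3: C–O–C with sp³ C, no adjacent C=O → ether.
pendant –CH=CH2: C=C double bond → alkene.
pendant –NHC(=O)CH3: N bonded to a carbonyl → amide (not amine).
–COOH: carbonyl C bonded to –OH and C → carboxylic acid (the –OH is not a separate alcohol).
In each of H2NCO and CH(NHCOCH3), the C=O is bonded to nitrogen, which defines an amide, not a ketone. In COOH, the C=O bears an –OH, making it a carboxylic acid rather than a ketone.
The groups actually present are: alkene, amide, carboxylic acid, ether.

no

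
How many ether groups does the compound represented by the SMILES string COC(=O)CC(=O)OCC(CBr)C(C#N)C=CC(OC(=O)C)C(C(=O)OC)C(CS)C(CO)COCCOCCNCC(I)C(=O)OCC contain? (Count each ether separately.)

2

CH3O–C(=O)–: carbonyl C bonded to C and to –OCH3 → ester (not ketone + ether).
–C(=O)–O–C with C on the carbonyl side → ester.
pendant –CH2X: halogen on sp³ carbon → alkyl halide.
pendant –C≡N: nitrile.
C=C double bond → alkene.
pendant –OC(=O)CH3: an acyloxy group → ester.
pendant –COOCH3: carbonyl C bonded to C and –OCH3 → ester.
pendant –CH2SH → thiol.
pendant –CH2OH on an sp³ backbone C → alcohol.
C–O–C with sp³ carbons on both sides and no adjacent C=O → ether.
C–O–C with sp³ carbons on both sides and no adjacent C=O → ether.
C–N–C with sp³ carbons and no adjacent C=O → amine (secondary).
halogen on an sp³ carbon → alkyl halide.
–C(=O)OCH2CH3: carbonyl C bonded to C and to –OEt → ester.
Ether appears at: CH2OCH2, CH2OCH2 → 2.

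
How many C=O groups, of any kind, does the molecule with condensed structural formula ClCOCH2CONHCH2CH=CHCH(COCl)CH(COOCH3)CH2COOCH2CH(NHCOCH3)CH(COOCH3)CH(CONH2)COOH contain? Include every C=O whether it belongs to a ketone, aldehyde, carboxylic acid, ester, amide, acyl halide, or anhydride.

ClCO: acyl halide, 1 C=O (running total 1).
CH2CONHCH2: amide, 1 C=O (running total 2).
CH(COCl): acyl halide, 1 C=O (running total 3).
CH(COOCH3): ester, 1 C=O (running total 4).
CH2COOCH2: ester, 1 C=O (running total 5).
CH(NHCOCH3): amide, 1 C=O (running total 6).
CH(COOCH3): ester, 1 C=O (running total 7).
CH(CONH2): amide, 1 C=O (running total 8).
COOH: carboxylic acid, 1 C=O (running total 9).

9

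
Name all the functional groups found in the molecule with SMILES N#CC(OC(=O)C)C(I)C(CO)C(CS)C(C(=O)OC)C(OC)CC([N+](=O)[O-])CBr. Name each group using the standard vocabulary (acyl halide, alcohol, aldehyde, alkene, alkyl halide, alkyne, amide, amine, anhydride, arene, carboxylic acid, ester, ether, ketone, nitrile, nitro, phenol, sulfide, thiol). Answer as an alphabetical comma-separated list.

Working along the chain:
  N≡C: N≡C–: carbon triple-bonded to nitrogen → nitrile.
  CH(OCOCH3): pendant –OC(=O)CH3: an acyloxy group → ester.
  CH(I): halogen on an sp³ carbon → alkyl halide.
  CH(CH2OH): pendant –CH2OH on an sp³ backbone C → alcohol.
  CH(CH2SH): pendant –CH2SH → thiol.
  CH(COOCH3): pendant –COOCH3: carbonyl C bonded to C and –OCH3 → ester.
  CH(OCH3): pendant –OCH3: C–O–C with sp³ C, no adjacent C=O → ether.
  CH(NO2): –NO2 on an sp³ carbon → nitro (the N=O is not a carbonyl).
  CH2Br: halogen on an sp³ carbon → alkyl halide.

alcohol, alkyl halide, ester, ether, nitrile, nitro, thiol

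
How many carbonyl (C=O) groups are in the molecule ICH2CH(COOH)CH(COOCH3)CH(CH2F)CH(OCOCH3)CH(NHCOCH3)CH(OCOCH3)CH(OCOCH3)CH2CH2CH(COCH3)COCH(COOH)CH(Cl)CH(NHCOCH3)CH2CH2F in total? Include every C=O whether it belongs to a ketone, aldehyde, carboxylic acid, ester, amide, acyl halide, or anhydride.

CH(COOH): carboxylic acid, 1 C=O (running total 1).
CH(COOCH3): ester, 1 C=O (running total 2).
CH(OCOCH3): ester, 1 C=O (running total 3).
CH(NHCOCH3): amide, 1 C=O (running total 4).
CH(OCOCH3): ester, 1 C=O (running total 5).
CH(OCOCH3): ester, 1 C=O (running total 6).
CH(COCH3): ketone, 1 C=O (running total 7).
CO: ketone, 1 C=O (running total 8).
CH(COOH): carboxylic acid, 1 C=O (running total 9).
CH(NHCOCH3): amide, 1 C=O (running total 10).

10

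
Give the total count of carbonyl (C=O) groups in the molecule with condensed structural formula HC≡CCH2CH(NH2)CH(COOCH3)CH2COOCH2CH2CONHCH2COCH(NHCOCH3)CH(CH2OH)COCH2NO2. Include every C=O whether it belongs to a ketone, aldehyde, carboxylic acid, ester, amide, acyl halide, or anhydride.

6

CH(COOCH3): ester, 1 C=O (running total 1).
CH2COOCH2: ester, 1 C=O (running total 2).
CH2CONHCH2: amide, 1 C=O (running total 3).
CO: ketone, 1 C=O (running total 4).
CH(NHCOCH3): amide, 1 C=O (running total 5).
CO: ketone, 1 C=O (running total 6).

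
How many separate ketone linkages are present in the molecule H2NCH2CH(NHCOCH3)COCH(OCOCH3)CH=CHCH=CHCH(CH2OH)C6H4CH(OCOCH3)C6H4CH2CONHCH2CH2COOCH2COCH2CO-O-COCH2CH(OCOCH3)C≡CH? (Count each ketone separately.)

2

–NH2 on an sp³ carbon with no adjacent C=O → amine.
pendant –NHC(=O)CH3: N bonded to a carbonyl → amide (not amine).
–C(=O)– with carbon on both sides → ketone.
pendant –OC(=O)CH3: an acyloxy group → ester.
C=C double bond → alkene.
C=C double bond → alkene.
pendant –CH2OH on an sp³ backbone C → alcohol.
para-disubstituted benzene ring → arene.
pendant –OC(=O)CH3: an acyloxy group → ester.
para-disubstituted benzene ring → arene.
–C(=O)–N– linkage → amide (the N is not an amine).
–C(=O)–O–C with C on the carbonyl side → ester.
–C(=O)– with carbon on both sides → ketone.
two acyl groups sharing one oxygen, –C(=O)–O–C(=O)– → anhydride.
pendant –OC(=O)CH3: an acyloxy group → ester.
C≡C triple bond → alkyne.
Ketone appears at: CO, CO → 2.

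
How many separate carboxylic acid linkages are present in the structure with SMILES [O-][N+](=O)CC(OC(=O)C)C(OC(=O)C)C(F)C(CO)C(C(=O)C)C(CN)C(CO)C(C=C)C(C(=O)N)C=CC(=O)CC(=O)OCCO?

–NO2 on carbon → nitro group.
pendant –OC(=O)CH3: an acyloxy group → ester.
pendant –OC(=O)CH3: an acyloxy group → ester.
halogen on an sp³ carbon → alkyl halide.
pendant –CH2OH on an sp³ backbone C → alcohol.
pendant –COCH3: carbonyl C bonded to two carbons → ketone.
pendant –CH2NH2: N on sp³ C, no adjacent C=O → amine.
pendant –CH2OH on an sp³ backbone C → alcohol.
pendant –CH=CH2: C=C double bond → alkene.
pendant –CONH2: carbonyl C bonded to C and N → amide.
C=C double bond → alkene.
–C(=O)– with carbon on both sides → ketone.
–C(=O)–O–C with C on the carbonyl side → ester.
–OH on an sp³ carbon → alcohol.
No segment is a carboxylic acid: CH(OCOCH3) is ester, not carboxylic acid; CH(OCOCH3) is ester, not carboxylic acid; CH(CH2OH) is alcohol, not carboxylic acid. → 0.

0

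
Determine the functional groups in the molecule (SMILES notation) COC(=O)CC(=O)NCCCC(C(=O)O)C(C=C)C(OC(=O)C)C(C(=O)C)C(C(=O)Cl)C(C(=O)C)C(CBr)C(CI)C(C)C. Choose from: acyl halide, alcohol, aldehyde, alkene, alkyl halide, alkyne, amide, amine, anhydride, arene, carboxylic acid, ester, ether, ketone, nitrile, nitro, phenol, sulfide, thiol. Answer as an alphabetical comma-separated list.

Taking each segment in turn:
  CH3OOC: CH3O–C(=O)–: carbonyl C bonded to C and to –OCH3 → ester (not ketone + ether).
  CH2CONHCH2: –C(=O)–N– linkage → amide (the N is not an amine).
  CH(COOH): pendant –COOH: carbonyl C bonded to C and –OH → carboxylic acid.
  CH(CH=CH2): pendant –CH=CH2: C=C double bond → alkene.
  CH(OCOCH3): pendant –OC(=O)CH3: an acyloxy group → ester.
  CH(COCH3): pendant –COCH3: carbonyl C bonded to two carbons → ketone.
  CH(COCl): pendant –C(=O)X: carbonyl C bonded to C and halogen → acyl halide.
  CH(COCH3): pendant –COCH3: carbonyl C bonded to two carbons → ketone.
  CH(CH2Br): pendant –CH2X: halogen on sp³ carbon → alkyl halide.
  CH(CH2I): pendant –CH2X: halogen on sp³ carbon → alkyl halide.

acyl halide, alkene, alkyl halide, amide, carboxylic acid, ester, ketone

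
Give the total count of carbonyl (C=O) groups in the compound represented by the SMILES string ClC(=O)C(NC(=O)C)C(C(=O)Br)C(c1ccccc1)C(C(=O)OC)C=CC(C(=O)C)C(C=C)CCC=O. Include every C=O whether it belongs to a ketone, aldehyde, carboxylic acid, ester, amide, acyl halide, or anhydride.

ClCO: acyl halide, 1 C=O (running total 1).
CH(NHCOCH3): amide, 1 C=O (running total 2).
CH(COBr): acyl halide, 1 C=O (running total 3).
CH(COOCH3): ester, 1 C=O (running total 4).
CH(COCH3): ketone, 1 C=O (running total 5).
CHO: aldehyde, 1 C=O (running total 6).

6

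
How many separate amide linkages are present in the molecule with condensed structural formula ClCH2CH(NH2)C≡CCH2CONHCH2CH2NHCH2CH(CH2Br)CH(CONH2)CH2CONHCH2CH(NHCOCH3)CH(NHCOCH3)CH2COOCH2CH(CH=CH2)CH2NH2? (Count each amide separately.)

5

Taking each segment in turn:
  ClCH2: halogen on an sp³ carbon → alkyl halide.
  CH(NH2): –NH2 on an sp³ carbon with no adjacent C=O → amine.
  C≡C: C≡C triple bond → alkyne.
  CH2CONHCH2: –C(=O)–N– linkage → amide (the N is not an amine).
  CH2NHCH2: C–N–C with sp³ carbons and no adjacent C=O → amine (secondary).
  CH(CH2Br): pendant –CH2X: halogen on sp³ carbon → alkyl halide.
  CH(CONH2): pendant –CONH2: carbonyl C bonded to C and N → amide.
  CH2CONHCH2: –C(=O)–N– linkage → amide (the N is not an amine).
  CH(NHCOCH3): pendant –NHC(=O)CH3: N bonded to a carbonyl → amide (not amine).
  CH(NHCOCH3): pendant –NHC(=O)CH3: N bonded to a carbonyl → amide (not amine).
  CH2COOCH2: –C(=O)–O–C with C on the carbonyl side → ester.
  CH(CH=CH2): pendant –CH=CH2: C=C double bond → alkene.
  CH2NH2: –NH2 on an sp³ carbon with no adjacent C=O → amine.
Amide appears at: CH2CONHCH2, CH(CONH2), CH2CONHCH2, CH(NHCOCH3), CH(NHCOCH3) → 5.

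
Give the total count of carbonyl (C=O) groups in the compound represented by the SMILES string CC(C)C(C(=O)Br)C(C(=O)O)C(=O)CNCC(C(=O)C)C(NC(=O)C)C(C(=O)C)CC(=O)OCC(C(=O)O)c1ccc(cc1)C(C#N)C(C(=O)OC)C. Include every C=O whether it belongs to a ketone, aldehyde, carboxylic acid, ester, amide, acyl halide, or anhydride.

CH(COBr): acyl halide, 1 C=O (running total 1).
CH(COOH): carboxylic acid, 1 C=O (running total 2).
CO: ketone, 1 C=O (running total 3).
CH(COCH3): ketone, 1 C=O (running total 4).
CH(NHCOCH3): amide, 1 C=O (running total 5).
CH(COCH3): ketone, 1 C=O (running total 6).
CH2COOCH2: ester, 1 C=O (running total 7).
CH(COOH): carboxylic acid, 1 C=O (running total 8).
CH(COOCH3): ester, 1 C=O (running total 9).

9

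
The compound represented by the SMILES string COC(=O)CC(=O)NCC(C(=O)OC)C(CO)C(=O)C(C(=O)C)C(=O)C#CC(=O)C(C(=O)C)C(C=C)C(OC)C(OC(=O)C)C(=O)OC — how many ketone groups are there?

CH3O–C(=O)–: carbonyl C bonded to C and to –OCH3 → ester (not ketone + ether).
–C(=O)–N– linkage → amide (the N is not an amine).
pendant –COOCH3: carbonyl C bonded to C and –OCH3 → ester.
pendant –CH2OH on an sp³ backbone C → alcohol.
–C(=O)– with carbon on both sides → ketone.
pendant –COCH3: carbonyl C bonded to two carbons → ketone.
–C(=O)– with carbon on both sides → ketone.
C≡C triple bond → alkyne.
–C(=O)– with carbon on both sides → ketone.
pendant –COCH3: carbonyl C bonded to two carbons → ketone.
pendant –CH=CH2: C=C double bond → alkene.
pendant –OCH3: C–O–C with sp³ C, no adjacent C=O → ether.
pendant –OC(=O)CH3: an acyloxy group → ester.
–C(=O)OCH3: carbonyl C bonded to C and to –OCH3 → ester (not ketone + ether).
Ketone appears at: CO, CH(COCH3), CO, CO, CH(COCH3) → 5.

5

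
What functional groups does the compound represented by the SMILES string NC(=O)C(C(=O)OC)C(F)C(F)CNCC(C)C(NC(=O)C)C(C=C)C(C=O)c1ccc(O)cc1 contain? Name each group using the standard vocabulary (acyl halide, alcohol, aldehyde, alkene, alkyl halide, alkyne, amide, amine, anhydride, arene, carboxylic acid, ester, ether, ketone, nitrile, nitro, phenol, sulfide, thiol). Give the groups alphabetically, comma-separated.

Working along the chain:
  H2NCO: –C(=O)NH2: carbonyl C bonded to C and to N → amide (the N is not a separate amine).
  CH(COOCH3): pendant –COOCH3: carbonyl C bonded to C and –OCH3 → ester.
  CH(F): halogen on an sp³ carbon → alkyl halide.
  CH(F): halogen on an sp³ carbon → alkyl halide.
  CH2NHCH2: C–N–C with sp³ carbons and no adjacent C=O → amine (secondary).
  CH(NHCOCH3): pendant –NHC(=O)CH3: N bonded to a carbonyl → amide (not amine).
  CH(CH=CH2): pendant –CH=CH2: C=C double bond → alkene.
  CH(CHO): pendant –CHO: carbonyl C bonded to C and H → aldehyde.
  C6H4OH: –OH attached directly to an aromatic ring → phenol (not alcohol); the ring itself is an arene.

aldehyde, alkene, alkyl halide, amide, amine, arene, ester, phenol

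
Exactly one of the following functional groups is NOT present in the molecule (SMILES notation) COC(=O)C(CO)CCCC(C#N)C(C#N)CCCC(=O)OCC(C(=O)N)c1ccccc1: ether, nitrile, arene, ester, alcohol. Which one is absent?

ether

alcohol: present (CH(CH2OH) — pendant –CH2OH on an sp³ backbone C → alcohol).
arene: present (C6H5 — –C6H5 phenyl ring → arene).
ester: present (CH3OOC — CH3O–C(=O)–: carbonyl C bonded to C and to –OCH3 → ester (not ketone + ether)).
nitrile: present (CH(CN) — pendant –C≡N: nitrile).
ether: absent. In each of CH3OOC and CH2COOCH2, the C–O–C oxygen is adjacent to a C=O, so it belongs to an ester, not an ether.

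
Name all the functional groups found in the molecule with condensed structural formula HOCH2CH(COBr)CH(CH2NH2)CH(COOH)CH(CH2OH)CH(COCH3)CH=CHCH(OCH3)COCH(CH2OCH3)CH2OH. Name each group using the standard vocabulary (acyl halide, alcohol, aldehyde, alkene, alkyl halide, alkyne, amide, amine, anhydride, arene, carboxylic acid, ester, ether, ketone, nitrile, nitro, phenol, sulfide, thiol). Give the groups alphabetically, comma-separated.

Reading the structure from left to right:
  HOCH2: HO– on an sp³ carbon → alcohol.
  CH(COBr): pendant –C(=O)X: carbonyl C bonded to C and halogen → acyl halide.
  CH(CH2NH2): pendant –CH2NH2: N on sp³ C, no adjacent C=O → amine.
  CH(COOH): pendant –COOH: carbonyl C bonded to C and –OH → carboxylic acid.
  CH(CH2OH): pendant –CH2OH on an sp³ backbone C → alcohol.
  CH(COCH3): pendant –COCH3: carbonyl C bonded to two carbons → ketone.
  CH=CH: C=C double bond → alkene.
  CH(OCH3): pendant –OCH3: C–O–C with sp³ C, no adjacent C=O → ether.
  CO: –C(=O)– with carbon on both sides → ketone.
  CH(CH2OCH3): pendant –CH2OCH3: C–O–C linkage → ether.
  CH2OH: –OH on an sp³ carbon → alcohol.

acyl halide, alcohol, alkene, amine, carboxylic acid, ether, ketone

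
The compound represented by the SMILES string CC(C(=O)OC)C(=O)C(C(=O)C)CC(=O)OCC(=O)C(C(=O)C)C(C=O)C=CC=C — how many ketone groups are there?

4

Working along the chain:
  CH(COOCH3): pendant –COOCH3: carbonyl C bonded to C and –OCH3 → ester.
  CO: –C(=O)– with carbon on both sides → ketone.
  CH(COCH3): pendant –COCH3: carbonyl C bonded to two carbons → ketone.
  CH2COOCH2: –C(=O)–O–C with C on the carbonyl side → ester.
  CO: –C(=O)– with carbon on both sides → ketone.
  CH(COCH3): pendant –COCH3: carbonyl C bonded to two carbons → ketone.
  CH(CHO): pendant –CHO: carbonyl C bonded to C and H → aldehyde.
  CH=CH: C=C double bond → alkene.
  CH=CH2: C=C double bond → alkene.
Ketone appears at: CO, CH(COCH3), CO, CH(COCH3) → 4.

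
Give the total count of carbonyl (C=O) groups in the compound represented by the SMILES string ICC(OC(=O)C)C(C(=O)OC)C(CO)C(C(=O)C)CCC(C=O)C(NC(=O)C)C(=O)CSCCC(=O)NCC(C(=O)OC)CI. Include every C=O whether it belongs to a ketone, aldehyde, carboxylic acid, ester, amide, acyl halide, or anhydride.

8

CH(OCOCH3): ester, 1 C=O (running total 1).
CH(COOCH3): ester, 1 C=O (running total 2).
CH(COCH3): ketone, 1 C=O (running total 3).
CH(CHO): aldehyde, 1 C=O (running total 4).
CH(NHCOCH3): amide, 1 C=O (running total 5).
CO: ketone, 1 C=O (running total 6).
CH2CONHCH2: amide, 1 C=O (running total 7).
CH(COOCH3): ester, 1 C=O (running total 8).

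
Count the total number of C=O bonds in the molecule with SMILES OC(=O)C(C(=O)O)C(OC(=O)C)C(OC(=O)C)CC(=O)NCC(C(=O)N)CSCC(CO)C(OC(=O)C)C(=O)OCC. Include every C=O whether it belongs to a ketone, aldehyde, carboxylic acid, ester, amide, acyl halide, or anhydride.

HOOC: carboxylic acid, 1 C=O (running total 1).
CH(COOH): carboxylic acid, 1 C=O (running total 2).
CH(OCOCH3): ester, 1 C=O (running total 3).
CH(OCOCH3): ester, 1 C=O (running total 4).
CH2CONHCH2: amide, 1 C=O (running total 5).
CH(CONH2): amide, 1 C=O (running total 6).
CH(OCOCH3): ester, 1 C=O (running total 7).
COOCH2CH3: ester, 1 C=O (running total 8).

8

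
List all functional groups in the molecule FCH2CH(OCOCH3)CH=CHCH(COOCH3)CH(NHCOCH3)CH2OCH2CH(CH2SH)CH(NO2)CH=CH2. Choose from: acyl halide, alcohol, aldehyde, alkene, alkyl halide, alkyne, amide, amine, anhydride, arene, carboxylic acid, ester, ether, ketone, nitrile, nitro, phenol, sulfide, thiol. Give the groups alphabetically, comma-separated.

Working along the chain:
  FCH2: halogen on an sp³ carbon → alkyl halide.
  CH(OCOCH3): pendant –OC(=O)CH3: an acyloxy group → ester.
  CH=CH: C=C double bond → alkene.
  CH(COOCH3): pendant –COOCH3: carbonyl C bonded to C and –OCH3 → ester.
  CH(NHCOCH3): pendant –NHC(=O)CH3: N bonded to a carbonyl → amide (not amine).
  CH2OCH2: C–O–C with sp³ carbons on both sides and no adjacent C=O → ether.
  CH(CH2SH): pendant –CH2SH → thiol.
  CH(NO2): –NO2 on an sp³ carbon → nitro (the N=O is not a carbonyl).
  CH=CH2: C=C double bond → alkene.

alkene, alkyl halide, amide, ester, ether, nitro, thiol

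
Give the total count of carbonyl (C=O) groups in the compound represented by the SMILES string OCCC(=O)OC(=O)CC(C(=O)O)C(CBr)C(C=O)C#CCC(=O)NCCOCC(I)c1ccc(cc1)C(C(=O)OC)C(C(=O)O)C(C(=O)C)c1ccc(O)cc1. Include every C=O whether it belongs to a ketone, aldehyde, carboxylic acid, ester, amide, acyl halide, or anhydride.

CH2CO-O-COCH2: anhydride, 2 C=O (running total 2).
CH(COOH): carboxylic acid, 1 C=O (running total 3).
CH(CHO): aldehyde, 1 C=O (running total 4).
CH2CONHCH2: amide, 1 C=O (running total 5).
CH(COOCH3): ester, 1 C=O (running total 6).
CH(COOH): carboxylic acid, 1 C=O (running total 7).
CH(COCH3): ketone, 1 C=O (running total 8).

8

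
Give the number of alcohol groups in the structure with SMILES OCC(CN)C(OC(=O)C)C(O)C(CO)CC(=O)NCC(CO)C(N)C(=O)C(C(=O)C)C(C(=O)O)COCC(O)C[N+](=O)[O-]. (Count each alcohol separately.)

5

Working along the chain:
  HOCH2: HO– on an sp³ carbon → alcohol.
  CH(CH2NH2): pendant –CH2NH2: N on sp³ C, no adjacent C=O → amine.
  CH(OCOCH3): pendant –OC(=O)CH3: an acyloxy group → ester.
  CH(OH): –OH on an sp³ carbon → alcohol (secondary).
  CH(CH2OH): pendant –CH2OH on an sp³ backbone C → alcohol.
  CH2CONHCH2: –C(=O)–N– linkage → amide (the N is not an amine).
  CH(CH2OH): pendant –CH2OH on an sp³ backbone C → alcohol.
  CH(NH2): –NH2 on an sp³ carbon with no adjacent C=O → amine.
  CO: –C(=O)– with carbon on both sides → ketone.
  CH(COCH3): pendant –COCH3: carbonyl C bonded to two carbons → ketone.
  CH(COOH): pendant –COOH: carbonyl C bonded to C and –OH → carboxylic acid.
  CH2OCH2: C–O–C with sp³ carbons on both sides and no adjacent C=O → ether.
  CH(OH): –OH on an sp³ carbon → alcohol (secondary).
  CH2NO2: –NO2 on carbon → nitro group.
Alcohol appears at: HOCH2, CH(OH), CH(CH2OH), CH(CH2OH), CH(OH) → 5.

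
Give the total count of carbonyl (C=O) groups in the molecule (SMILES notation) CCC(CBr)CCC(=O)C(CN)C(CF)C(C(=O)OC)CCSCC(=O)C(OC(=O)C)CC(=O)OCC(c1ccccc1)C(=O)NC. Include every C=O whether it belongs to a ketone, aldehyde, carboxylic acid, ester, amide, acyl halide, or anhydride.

6

CO: ketone, 1 C=O (running total 1).
CH(COOCH3): ester, 1 C=O (running total 2).
CO: ketone, 1 C=O (running total 3).
CH(OCOCH3): ester, 1 C=O (running total 4).
CH2COOCH2: ester, 1 C=O (running total 5).
CONHCH3: amide, 1 C=O (running total 6).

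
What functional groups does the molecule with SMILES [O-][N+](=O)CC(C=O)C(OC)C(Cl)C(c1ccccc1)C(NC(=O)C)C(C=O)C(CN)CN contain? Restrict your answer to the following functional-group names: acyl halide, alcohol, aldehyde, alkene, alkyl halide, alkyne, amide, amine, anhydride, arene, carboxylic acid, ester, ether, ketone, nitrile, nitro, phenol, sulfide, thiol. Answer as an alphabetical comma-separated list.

aldehyde, alkyl halide, amide, amine, arene, ether, nitro

–NO2 on carbon → nitro group.
pendant –CHO: carbonyl C bonded to C and H → aldehyde.
pendant –OCH3: C–O–C with sp³ C, no adjacent C=O → ether.
halogen on an sp³ carbon → alkyl halide.
pendant –C6H5: benzene ring → arene.
pendant –NHC(=O)CH3: N bonded to a carbonyl → amide (not amine).
pendant –CHO: carbonyl C bonded to C and H → aldehyde.
pendant –CH2NH2: N on sp³ C, no adjacent C=O → amine.
–NH2 on an sp³ carbon with no adjacent C=O → amine.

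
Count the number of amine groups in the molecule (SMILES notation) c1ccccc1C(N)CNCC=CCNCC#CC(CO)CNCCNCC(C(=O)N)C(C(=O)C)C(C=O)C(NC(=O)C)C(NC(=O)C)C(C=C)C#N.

5

Reading the structure from left to right:
  C6H5: C6H5– phenyl ring → arene.
  CH(NH2): –NH2 on an sp³ carbon with no adjacent C=O → amine.
  CH2NHCH2: C–N–C with sp³ carbons and no adjacent C=O → amine (secondary).
  CH=CH: C=C double bond → alkene.
  CH2NHCH2: C–N–C with sp³ carbons and no adjacent C=O → amine (secondary).
  C≡C: C≡C triple bond → alkyne.
  CH(CH2OH): pendant –CH2OH on an sp³ backbone C → alcohol.
  CH2NHCH2: C–N–C with sp³ carbons and no adjacent C=O → amine (secondary).
  CH2NHCH2: C–N–C with sp³ carbons and no adjacent C=O → amine (secondary).
  CH(CONH2): pendant –CONH2: carbonyl C bonded to C and N → amide.
  CH(COCH3): pendant –COCH3: carbonyl C bonded to two carbons → ketone.
  CH(CHO): pendant –CHO: carbonyl C bonded to C and H → aldehyde.
  CH(NHCOCH3): pendant –NHC(=O)CH3: N bonded to a carbonyl → amide (not amine).
  CH(NHCOCH3): pendant –NHC(=O)CH3: N bonded to a carbonyl → amide (not amine).
  CH(CH=CH2): pendant –CH=CH2: C=C double bond → alkene.
  CN: –C≡N: carbon triple-bonded to nitrogen → nitrile.
Amine appears at: CH(NH2), CH2NHCH2, CH2NHCH2, CH2NHCH2, CH2NHCH2 → 5.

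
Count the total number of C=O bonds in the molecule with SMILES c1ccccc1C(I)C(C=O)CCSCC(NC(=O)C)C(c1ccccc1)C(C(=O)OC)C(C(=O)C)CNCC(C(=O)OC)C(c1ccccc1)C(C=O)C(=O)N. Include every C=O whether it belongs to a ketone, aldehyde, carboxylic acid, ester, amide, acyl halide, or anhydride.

CH(CHO): aldehyde, 1 C=O (running total 1).
CH(NHCOCH3): amide, 1 C=O (running total 2).
CH(COOCH3): ester, 1 C=O (running total 3).
CH(COCH3): ketone, 1 C=O (running total 4).
CH(COOCH3): ester, 1 C=O (running total 5).
CH(CHO): aldehyde, 1 C=O (running total 6).
CONH2: amide, 1 C=O (running total 7).

7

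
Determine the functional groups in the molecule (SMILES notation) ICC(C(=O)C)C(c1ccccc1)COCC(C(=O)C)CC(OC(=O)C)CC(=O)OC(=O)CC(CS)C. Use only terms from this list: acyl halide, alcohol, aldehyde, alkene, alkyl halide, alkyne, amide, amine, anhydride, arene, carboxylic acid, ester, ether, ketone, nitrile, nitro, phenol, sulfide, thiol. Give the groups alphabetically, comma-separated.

Reading the structure from left to right:
  ICH2: halogen on an sp³ carbon → alkyl halide.
  CH(COCH3): pendant –COCH3: carbonyl C bonded to two carbons → ketone.
  CH(C6H5): pendant –C6H5: benzene ring → arene.
  CH2OCH2: C–O–C with sp³ carbons on both sides and no adjacent C=O → ether.
  CH(COCH3): pendant –COCH3: carbonyl C bonded to two carbons → ketone.
  CH(OCOCH3): pendant –OC(=O)CH3: an acyloxy group → ester.
  CH2CO-O-COCH2: two acyl groups sharing one oxygen, –C(=O)–O–C(=O)– → anhydride.
  CH(CH2SH): pendant –CH2SH → thiol.

alkyl halide, anhydride, arene, ester, ether, ketone, thiol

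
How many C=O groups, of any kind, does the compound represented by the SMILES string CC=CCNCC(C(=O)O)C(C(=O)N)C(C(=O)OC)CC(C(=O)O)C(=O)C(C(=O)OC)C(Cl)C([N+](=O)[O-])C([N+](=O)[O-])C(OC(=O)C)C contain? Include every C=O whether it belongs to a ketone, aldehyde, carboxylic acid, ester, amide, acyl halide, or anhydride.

CH(COOH): carboxylic acid, 1 C=O (running total 1).
CH(CONH2): amide, 1 C=O (running total 2).
CH(COOCH3): ester, 1 C=O (running total 3).
CH(COOH): carboxylic acid, 1 C=O (running total 4).
CO: ketone, 1 C=O (running total 5).
CH(COOCH3): ester, 1 C=O (running total 6).
CH(OCOCH3): ester, 1 C=O (running total 7).

7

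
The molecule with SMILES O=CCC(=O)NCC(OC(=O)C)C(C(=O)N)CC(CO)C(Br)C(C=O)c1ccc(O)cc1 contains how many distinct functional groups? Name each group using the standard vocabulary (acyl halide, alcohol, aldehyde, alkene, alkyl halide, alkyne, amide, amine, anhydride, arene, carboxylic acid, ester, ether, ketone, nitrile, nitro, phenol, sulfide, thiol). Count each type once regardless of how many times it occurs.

terminal –CHO: carbonyl C bonded to H and C → aldehyde.
–C(=O)–N– linkage → amide (the N is not an amine).
pendant –OC(=O)CH3: an acyloxy group → ester.
pendant –CONH2: carbonyl C bonded to C and N → amide.
pendant –CH2OH on an sp³ backbone C → alcohol.
halogen on an sp³ carbon → alkyl halide.
pendant –CHO: carbonyl C bonded to C and H → aldehyde.
–OH attached directly to an aromatic ring → phenol (not alcohol); the ring itself is an arene.
Distinct types present: alcohol, aldehyde, alkyl halide, amide, arene, ester, phenol.

7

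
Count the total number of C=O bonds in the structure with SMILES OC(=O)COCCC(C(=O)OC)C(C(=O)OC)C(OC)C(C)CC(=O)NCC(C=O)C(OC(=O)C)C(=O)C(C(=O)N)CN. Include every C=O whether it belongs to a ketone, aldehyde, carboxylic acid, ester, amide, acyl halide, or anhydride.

HOOC: carboxylic acid, 1 C=O (running total 1).
CH(COOCH3): ester, 1 C=O (running total 2).
CH(COOCH3): ester, 1 C=O (running total 3).
CH2CONHCH2: amide, 1 C=O (running total 4).
CH(CHO): aldehyde, 1 C=O (running total 5).
CH(OCOCH3): ester, 1 C=O (running total 6).
CO: ketone, 1 C=O (running total 7).
CH(CONH2): amide, 1 C=O (running total 8).

8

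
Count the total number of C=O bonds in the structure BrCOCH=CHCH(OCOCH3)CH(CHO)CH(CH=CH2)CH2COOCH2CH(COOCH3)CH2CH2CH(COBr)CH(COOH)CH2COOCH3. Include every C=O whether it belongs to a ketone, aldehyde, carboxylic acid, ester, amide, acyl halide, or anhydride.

8

BrCO: acyl halide, 1 C=O (running total 1).
CH(OCOCH3): ester, 1 C=O (running total 2).
CH(CHO): aldehyde, 1 C=O (running total 3).
CH2COOCH2: ester, 1 C=O (running total 4).
CH(COOCH3): ester, 1 C=O (running total 5).
CH(COBr): acyl halide, 1 C=O (running total 6).
CH(COOH): carboxylic acid, 1 C=O (running total 7).
COOCH3: ester, 1 C=O (running total 8).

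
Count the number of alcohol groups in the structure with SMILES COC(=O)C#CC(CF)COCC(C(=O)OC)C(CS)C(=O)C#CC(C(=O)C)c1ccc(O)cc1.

0

CH3O–C(=O)–: carbonyl C bonded to C and to –OCH3 → ester (not ketone + ether).
C≡C triple bond → alkyne.
pendant –CH2X: halogen on sp³ carbon → alkyl halide.
C–O–C with sp³ carbons on both sides and no adjacent C=O → ether.
pendant –COOCH3: carbonyl C bonded to C and –OCH3 → ester.
pendant –CH2SH → thiol.
–C(=O)– with carbon on both sides → ketone.
C≡C triple bond → alkyne.
pendant –COCH3: carbonyl C bonded to two carbons → ketone.
–OH attached directly to an aromatic ring → phenol (not alcohol); the ring itself is an arene.
No segment is a alcohol: CH2OCH2 is ether, not alcohol; CH(CH2SH) is thiol, not alcohol; CO is ketone, not alcohol. → 0.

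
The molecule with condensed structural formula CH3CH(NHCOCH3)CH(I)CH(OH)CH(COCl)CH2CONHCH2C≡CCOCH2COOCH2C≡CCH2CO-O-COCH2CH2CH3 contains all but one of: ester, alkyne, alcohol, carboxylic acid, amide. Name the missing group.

carboxylic acid

amide: present (CH(NHCOCH3) — pendant –NHC(=O)CH3: N bonded to a carbonyl → amide (not amine)).
ester: present (CH2COOCH2 — –C(=O)–O–C with C on the carbonyl side → ester).
alkyne: present (C≡C — C≡C triple bond → alkyne).
alcohol: present (CH(OH) — –OH on an sp³ carbon → alcohol (secondary)).
carboxylic acid: absent. In CH2COOCH2, the acyl oxygen is bonded to carbon (–O–C), not to H, so this is an ester. In each of CH(NHCOCH3) and CH2CONHCH2, the carbonyl is bonded to nitrogen, not to –OH; that is an amide.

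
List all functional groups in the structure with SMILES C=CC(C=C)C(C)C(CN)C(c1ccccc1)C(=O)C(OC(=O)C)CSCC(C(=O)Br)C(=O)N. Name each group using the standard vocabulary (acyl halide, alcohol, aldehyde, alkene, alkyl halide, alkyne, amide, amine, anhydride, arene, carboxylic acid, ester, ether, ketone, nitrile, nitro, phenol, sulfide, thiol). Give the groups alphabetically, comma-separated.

acyl halide, alkene, amide, amine, arene, ester, ketone, sulfide

Reading the structure from left to right:
  CH2=CH: C=C double bond → alkene.
  CH(CH=CH2): pendant –CH=CH2: C=C double bond → alkene.
  CH(CH2NH2): pendant –CH2NH2: N on sp³ C, no adjacent C=O → amine.
  CH(C6H5): pendant –C6H5: benzene ring → arene.
  CO: –C(=O)– with carbon on both sides → ketone.
  CH(OCOCH3): pendant –OC(=O)CH3: an acyloxy group → ester.
  CH2SCH2: C–S–C linkage → sulfide (thioether).
  CH(COBr): pendant –C(=O)X: carbonyl C bonded to C and halogen → acyl halide.
  CONH2: –C(=O)NH2: carbonyl C bonded to C and to N → amide (the N is not a separate amine).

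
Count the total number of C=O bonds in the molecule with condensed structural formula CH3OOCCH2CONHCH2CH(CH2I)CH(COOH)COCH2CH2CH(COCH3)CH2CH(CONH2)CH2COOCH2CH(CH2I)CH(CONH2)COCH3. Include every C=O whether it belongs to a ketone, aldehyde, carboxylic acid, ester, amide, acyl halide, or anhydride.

CH3OOC: ester, 1 C=O (running total 1).
CH2CONHCH2: amide, 1 C=O (running total 2).
CH(COOH): carboxylic acid, 1 C=O (running total 3).
CO: ketone, 1 C=O (running total 4).
CH(COCH3): ketone, 1 C=O (running total 5).
CH(CONH2): amide, 1 C=O (running total 6).
CH2COOCH2: ester, 1 C=O (running total 7).
CH(CONH2): amide, 1 C=O (running total 8).
CO: ketone, 1 C=O (running total 9).

9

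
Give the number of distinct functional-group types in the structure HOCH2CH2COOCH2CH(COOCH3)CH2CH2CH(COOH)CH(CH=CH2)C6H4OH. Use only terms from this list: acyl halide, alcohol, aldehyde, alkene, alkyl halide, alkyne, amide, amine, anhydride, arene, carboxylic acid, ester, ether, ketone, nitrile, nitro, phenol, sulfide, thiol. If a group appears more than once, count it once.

HO– on an sp³ carbon → alcohol.
–C(=O)–O–C with C on the carbonyl side → ester.
pendant –COOCH3: carbonyl C bonded to C and –OCH3 → ester.
pendant –COOH: carbonyl C bonded to C and –OH → carboxylic acid.
pendant –CH=CH2: C=C double bond → alkene.
–OH attached directly to an aromatic ring → phenol (not alcohol); the ring itself is an arene.
Distinct types present: alcohol, alkene, arene, carboxylic acid, ester, phenol.

6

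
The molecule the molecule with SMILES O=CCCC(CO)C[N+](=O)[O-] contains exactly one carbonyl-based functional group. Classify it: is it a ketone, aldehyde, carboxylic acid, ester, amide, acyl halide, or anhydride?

aldehyde

The carbonyl is in the OHC segment: terminal –CHO: carbonyl C bonded to H and C → aldehyde.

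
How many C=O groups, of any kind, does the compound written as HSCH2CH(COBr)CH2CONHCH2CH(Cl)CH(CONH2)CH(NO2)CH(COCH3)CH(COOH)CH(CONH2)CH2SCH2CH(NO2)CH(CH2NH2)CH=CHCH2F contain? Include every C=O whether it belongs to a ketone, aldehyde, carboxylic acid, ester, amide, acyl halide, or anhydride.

CH(COBr): acyl halide, 1 C=O (running total 1).
CH2CONHCH2: amide, 1 C=O (running total 2).
CH(CONH2): amide, 1 C=O (running total 3).
CH(COCH3): ketone, 1 C=O (running total 4).
CH(COOH): carboxylic acid, 1 C=O (running total 5).
CH(CONH2): amide, 1 C=O (running total 6).

6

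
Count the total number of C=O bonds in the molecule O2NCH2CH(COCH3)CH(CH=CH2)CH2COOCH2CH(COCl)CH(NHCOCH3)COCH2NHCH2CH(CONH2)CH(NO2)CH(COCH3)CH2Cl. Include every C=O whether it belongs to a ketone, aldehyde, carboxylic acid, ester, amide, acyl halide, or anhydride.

CH(COCH3): ketone, 1 C=O (running total 1).
CH2COOCH2: ester, 1 C=O (running total 2).
CH(COCl): acyl halide, 1 C=O (running total 3).
CH(NHCOCH3): amide, 1 C=O (running total 4).
CO: ketone, 1 C=O (running total 5).
CH(CONH2): amide, 1 C=O (running total 6).
CH(COCH3): ketone, 1 C=O (running total 7).

7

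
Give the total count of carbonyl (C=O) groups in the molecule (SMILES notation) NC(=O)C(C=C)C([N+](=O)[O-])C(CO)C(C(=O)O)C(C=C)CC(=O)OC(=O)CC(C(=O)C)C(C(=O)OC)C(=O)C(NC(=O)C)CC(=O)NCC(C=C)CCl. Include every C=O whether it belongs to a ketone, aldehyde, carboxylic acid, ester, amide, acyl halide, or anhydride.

H2NCO: amide, 1 C=O (running total 1).
CH(COOH): carboxylic acid, 1 C=O (running total 2).
CH2CO-O-COCH2: anhydride, 2 C=O (running total 4).
CH(COCH3): ketone, 1 C=O (running total 5).
CH(COOCH3): ester, 1 C=O (running total 6).
CO: ketone, 1 C=O (running total 7).
CH(NHCOCH3): amide, 1 C=O (running total 8).
CH2CONHCH2: amide, 1 C=O (running total 9).

9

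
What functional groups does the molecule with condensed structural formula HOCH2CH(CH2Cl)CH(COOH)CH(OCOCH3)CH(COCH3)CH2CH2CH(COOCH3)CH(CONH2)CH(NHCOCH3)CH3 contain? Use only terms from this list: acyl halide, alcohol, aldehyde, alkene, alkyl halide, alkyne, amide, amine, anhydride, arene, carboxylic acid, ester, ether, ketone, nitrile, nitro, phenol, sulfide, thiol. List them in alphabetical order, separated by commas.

alcohol, alkyl halide, amide, carboxylic acid, ester, ketone

Working along the chain:
  HOCH2: HO– on an sp³ carbon → alcohol.
  CH(CH2Cl): pendant –CH2X: halogen on sp³ carbon → alkyl halide.
  CH(COOH): pendant –COOH: carbonyl C bonded to C and –OH → carboxylic acid.
  CH(OCOCH3): pendant –OC(=O)CH3: an acyloxy group → ester.
  CH(COCH3): pendant –COCH3: carbonyl C bonded to two carbons → ketone.
  CH(COOCH3): pendant –COOCH3: carbonyl C bonded to C and –OCH3 → ester.
  CH(CONH2): pendant –CONH2: carbonyl C bonded to C and N → amide.
  CH(NHCOCH3): pendant –NHC(=O)CH3: N bonded to a carbonyl → amide (not amine).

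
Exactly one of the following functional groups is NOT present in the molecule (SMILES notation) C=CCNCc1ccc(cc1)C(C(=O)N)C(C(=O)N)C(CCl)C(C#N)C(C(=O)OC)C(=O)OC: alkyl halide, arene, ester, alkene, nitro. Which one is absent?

nitro

alkyl halide: present (CH(CH2Cl) — pendant –CH2X: halogen on sp³ carbon → alkyl halide).
alkene: present (CH2=CH — C=C double bond → alkene).
ester: present (CH(COOCH3) — pendant –COOCH3: carbonyl C bonded to C and –OCH3 → ester).
arene: present (C6H4 — para-disubstituted benzene ring → arene).
nitro: no segment matches this pattern.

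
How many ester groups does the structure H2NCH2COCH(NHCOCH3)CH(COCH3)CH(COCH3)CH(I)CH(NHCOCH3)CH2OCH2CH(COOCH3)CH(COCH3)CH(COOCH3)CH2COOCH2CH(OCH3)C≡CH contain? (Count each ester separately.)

3

Working along the chain:
  H2NCH2: –NH2 on an sp³ carbon with no adjacent C=O → amine.
  CO: –C(=O)– with carbon on both sides → ketone.
  CH(NHCOCH3): pendant –NHC(=O)CH3: N bonded to a carbonyl → amide (not amine).
  CH(COCH3): pendant –COCH3: carbonyl C bonded to two carbons → ketone.
  CH(COCH3): pendant –COCH3: carbonyl C bonded to two carbons → ketone.
  CH(I): halogen on an sp³ carbon → alkyl halide.
  CH(NHCOCH3): pendant –NHC(=O)CH3: N bonded to a carbonyl → amide (not amine).
  CH2OCH2: C–O–C with sp³ carbons on both sides and no adjacent C=O → ether.
  CH(COOCH3): pendant –COOCH3: carbonyl C bonded to C and –OCH3 → ester.
  CH(COCH3): pendant –COCH3: carbonyl C bonded to two carbons → ketone.
  CH(COOCH3): pendant –COOCH3: carbonyl C bonded to C and –OCH3 → ester.
  CH2COOCH2: –C(=O)–O–C with C on the carbonyl side → ester.
  CH(OCH3): pendant –OCH3: C–O–C with sp³ C, no adjacent C=O → ether.
  C≡CH: C≡C triple bond → alkyne.
Ester appears at: CH(COOCH3), CH(COOCH3), CH2COOCH2 → 3.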